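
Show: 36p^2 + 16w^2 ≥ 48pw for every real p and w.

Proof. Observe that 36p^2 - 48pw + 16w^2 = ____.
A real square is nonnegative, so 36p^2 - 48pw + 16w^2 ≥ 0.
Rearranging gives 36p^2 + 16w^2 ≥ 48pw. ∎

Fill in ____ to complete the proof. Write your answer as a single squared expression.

(6p - 4w)^2

The leading and trailing coefficients are 6^2 and 4^2, and 48 = 2·6·4, so the trinomial is (6p - 4w)^2.
Hence 36p^2 - 48pw + 16w^2 ≥ 0.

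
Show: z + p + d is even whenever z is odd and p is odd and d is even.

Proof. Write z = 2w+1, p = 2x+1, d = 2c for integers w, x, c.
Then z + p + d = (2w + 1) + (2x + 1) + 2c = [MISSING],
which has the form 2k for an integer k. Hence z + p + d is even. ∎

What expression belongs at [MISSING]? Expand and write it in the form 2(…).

2(c + w + x + 1)

(2w + 1) + (2x + 1) + 2c = 2c + 2w + 2x + 2
= 2(c + w + x + 1).
Since c + w + x + 1 is an integer, the sum is of the form 2k for an integer k.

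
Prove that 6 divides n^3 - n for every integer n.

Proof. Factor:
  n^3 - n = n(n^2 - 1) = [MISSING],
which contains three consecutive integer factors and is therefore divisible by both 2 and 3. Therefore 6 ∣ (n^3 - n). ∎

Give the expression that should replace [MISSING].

n(n^2 - 1) = n(n - 1)(n + 1) = (n - 1)n(n + 1).
These three factors are consecutive integers, so their product is divisible by 6.

(n - 1)n(n + 1)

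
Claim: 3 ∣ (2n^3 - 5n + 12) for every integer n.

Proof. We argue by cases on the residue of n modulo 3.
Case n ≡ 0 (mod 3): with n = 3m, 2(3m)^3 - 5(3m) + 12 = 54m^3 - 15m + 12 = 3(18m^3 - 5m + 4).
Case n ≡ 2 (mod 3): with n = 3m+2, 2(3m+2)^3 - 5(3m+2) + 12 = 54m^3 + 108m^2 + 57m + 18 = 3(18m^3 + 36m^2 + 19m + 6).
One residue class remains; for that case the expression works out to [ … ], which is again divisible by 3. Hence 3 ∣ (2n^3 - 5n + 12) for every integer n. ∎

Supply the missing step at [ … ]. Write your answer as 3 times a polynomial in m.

3(18m^3 + 18m^2 + m + 3)

The residues treated are {0, 2}, so the missing case is n ≡ 1 (mod 3); write n = 3m+1.
Then 2(3m+1)^3 - 5(3m+1) + 12 = 54m^3 + 54m^2 + 3m + 9 = 3(18m^3 + 18m^2 + m + 3).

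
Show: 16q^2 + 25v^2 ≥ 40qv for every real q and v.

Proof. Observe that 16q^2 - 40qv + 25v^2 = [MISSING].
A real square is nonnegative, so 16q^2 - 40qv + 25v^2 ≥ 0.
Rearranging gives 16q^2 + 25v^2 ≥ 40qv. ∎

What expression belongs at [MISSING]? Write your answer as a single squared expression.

The leading and trailing coefficients are 4^2 and 5^2, and 40 = 2·4·5, so the trinomial is (4q - 5v)^2.
Hence 16q^2 - 40qv + 25v^2 ≥ 0.

(4q - 5v)^2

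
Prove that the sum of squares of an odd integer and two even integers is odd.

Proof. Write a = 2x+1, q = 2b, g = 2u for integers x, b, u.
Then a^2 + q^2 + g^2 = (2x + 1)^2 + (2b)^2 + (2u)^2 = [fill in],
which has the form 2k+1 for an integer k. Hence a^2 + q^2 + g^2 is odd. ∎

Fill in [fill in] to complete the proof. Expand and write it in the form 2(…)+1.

Expanding: (2x + 1)^2 + (2b)^2 + (2u)^2 = 4b^2 + 4u^2 + 4x^2 + 4x + 1.
Every term except the constant is even, so this is 2(2b^2 + 2u^2 + 2x^2 + 2x) + 1,
and 2b^2 + 2u^2 + 2x^2 + 2x ∈ ℤ gives the required form.

2(2b^2 + 2u^2 + 2x^2 + 2x) + 1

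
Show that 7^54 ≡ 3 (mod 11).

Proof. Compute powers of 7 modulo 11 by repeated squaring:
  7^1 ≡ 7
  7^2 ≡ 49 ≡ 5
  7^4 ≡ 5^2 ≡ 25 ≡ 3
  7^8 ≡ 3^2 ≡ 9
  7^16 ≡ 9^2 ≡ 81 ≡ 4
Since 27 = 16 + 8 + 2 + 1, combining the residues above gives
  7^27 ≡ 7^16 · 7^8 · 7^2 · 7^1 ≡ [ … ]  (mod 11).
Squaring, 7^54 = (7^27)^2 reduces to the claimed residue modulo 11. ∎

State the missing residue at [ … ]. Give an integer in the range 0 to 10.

7^16 · 7^8 · 7^2 · 7^1 ≡ 4 · 9 · 5 · 7 = 1260.
1260 mod 11 = 6, so 7^27 ≡ 6 (mod 11).

6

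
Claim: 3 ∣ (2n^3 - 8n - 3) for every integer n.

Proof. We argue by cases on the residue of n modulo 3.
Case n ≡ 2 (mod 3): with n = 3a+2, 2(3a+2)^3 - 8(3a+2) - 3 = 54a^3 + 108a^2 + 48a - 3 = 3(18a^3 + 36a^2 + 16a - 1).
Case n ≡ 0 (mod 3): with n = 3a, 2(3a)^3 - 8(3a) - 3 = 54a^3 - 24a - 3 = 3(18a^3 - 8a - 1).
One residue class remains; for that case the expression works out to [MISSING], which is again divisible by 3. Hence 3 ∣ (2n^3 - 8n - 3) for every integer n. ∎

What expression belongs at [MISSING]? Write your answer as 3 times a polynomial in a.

Only n ≡ 1 (mod 3) is unaccounted for. Put n = 3a+1:
2(3a+1)^3 - 8(3a+1) - 3 expands to 54a^3 + 54a^2 - 6a - 9,
and factoring out 3 leaves 3(18a^3 + 18a^2 - 2a - 3).

3(18a^3 + 18a^2 - 2a - 3)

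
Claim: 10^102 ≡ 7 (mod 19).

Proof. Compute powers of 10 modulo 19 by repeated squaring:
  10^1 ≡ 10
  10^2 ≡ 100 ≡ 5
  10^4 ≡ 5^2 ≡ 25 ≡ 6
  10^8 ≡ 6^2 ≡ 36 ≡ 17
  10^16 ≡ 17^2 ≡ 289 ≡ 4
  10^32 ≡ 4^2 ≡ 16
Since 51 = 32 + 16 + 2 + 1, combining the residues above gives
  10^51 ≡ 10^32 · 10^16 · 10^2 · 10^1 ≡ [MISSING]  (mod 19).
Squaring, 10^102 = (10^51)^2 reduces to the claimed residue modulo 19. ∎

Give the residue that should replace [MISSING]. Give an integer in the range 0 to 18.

8

Multiply the listed residues: 16 · 4 · 5 · 10 = 64 → 320 → 3200.
Reducing modulo 19: 3200 = 168·19 + 8, so 10^51 ≡ 8.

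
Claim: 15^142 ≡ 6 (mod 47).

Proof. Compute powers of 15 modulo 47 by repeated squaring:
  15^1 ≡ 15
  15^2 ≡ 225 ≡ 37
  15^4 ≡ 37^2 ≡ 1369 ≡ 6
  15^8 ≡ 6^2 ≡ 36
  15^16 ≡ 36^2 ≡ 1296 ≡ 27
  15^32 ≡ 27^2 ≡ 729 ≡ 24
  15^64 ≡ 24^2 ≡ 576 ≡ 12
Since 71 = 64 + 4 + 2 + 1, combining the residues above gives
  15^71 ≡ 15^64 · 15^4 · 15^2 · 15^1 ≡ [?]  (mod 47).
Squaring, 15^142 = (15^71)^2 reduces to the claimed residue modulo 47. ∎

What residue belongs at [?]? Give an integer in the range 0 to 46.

Multiply the listed residues: 12 · 6 · 37 · 15 = 72 → 2664 → 39960.
Reducing modulo 47: 39960 = 850·47 + 10, so 15^71 ≡ 10.

10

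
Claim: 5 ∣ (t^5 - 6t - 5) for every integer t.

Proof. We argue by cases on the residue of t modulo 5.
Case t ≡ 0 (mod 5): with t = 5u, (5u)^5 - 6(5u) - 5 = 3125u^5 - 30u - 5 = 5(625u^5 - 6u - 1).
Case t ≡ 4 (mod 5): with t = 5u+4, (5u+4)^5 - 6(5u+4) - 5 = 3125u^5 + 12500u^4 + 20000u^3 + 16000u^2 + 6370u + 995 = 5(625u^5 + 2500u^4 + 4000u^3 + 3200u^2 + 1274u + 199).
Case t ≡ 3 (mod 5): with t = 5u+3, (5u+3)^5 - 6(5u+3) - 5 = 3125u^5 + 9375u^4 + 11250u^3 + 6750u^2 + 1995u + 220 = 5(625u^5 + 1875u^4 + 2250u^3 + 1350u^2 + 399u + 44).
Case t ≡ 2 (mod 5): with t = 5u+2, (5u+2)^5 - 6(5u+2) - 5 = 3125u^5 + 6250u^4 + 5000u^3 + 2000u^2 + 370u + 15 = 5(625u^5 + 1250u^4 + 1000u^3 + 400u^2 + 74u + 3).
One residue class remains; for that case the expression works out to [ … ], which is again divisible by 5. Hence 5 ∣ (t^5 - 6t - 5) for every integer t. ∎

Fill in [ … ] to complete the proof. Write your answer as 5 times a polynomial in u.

The residues treated are {0, 4, 3, 2}, so the missing case is t ≡ 1 (mod 5); write t = 5u+1.
Then (5u+1)^5 - 6(5u+1) - 5 = 3125u^5 + 3125u^4 + 1250u^3 + 250u^2 - 5u - 10 = 5(625u^5 + 625u^4 + 250u^3 + 50u^2 - u - 2).

5(625u^5 + 625u^4 + 250u^3 + 50u^2 - u - 2)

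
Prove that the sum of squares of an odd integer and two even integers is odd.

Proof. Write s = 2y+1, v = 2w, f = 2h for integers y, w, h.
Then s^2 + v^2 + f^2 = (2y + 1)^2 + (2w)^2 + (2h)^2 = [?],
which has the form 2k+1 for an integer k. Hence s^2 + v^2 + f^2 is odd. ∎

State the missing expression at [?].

Expanding: (2y + 1)^2 + (2w)^2 + (2h)^2 = 4h^2 + 4w^2 + 4y^2 + 4y + 1.
Every term except the constant is even, so this is 2(2h^2 + 2w^2 + 2y^2 + 2y) + 1,
and 2h^2 + 2w^2 + 2y^2 + 2y ∈ ℤ gives the required form.

2(2h^2 + 2w^2 + 2y^2 + 2y) + 1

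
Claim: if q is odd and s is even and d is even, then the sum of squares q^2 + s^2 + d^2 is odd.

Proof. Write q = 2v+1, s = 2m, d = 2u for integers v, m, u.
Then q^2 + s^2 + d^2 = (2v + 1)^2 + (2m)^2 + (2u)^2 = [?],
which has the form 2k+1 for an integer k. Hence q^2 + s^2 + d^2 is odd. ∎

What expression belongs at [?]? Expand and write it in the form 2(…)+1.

2(2m^2 + 2u^2 + 2v^2 + 2v) + 1

Expanding: (2v + 1)^2 + (2m)^2 + (2u)^2 = 4m^2 + 4u^2 + 4v^2 + 4v + 1.
Every term except the constant is even, so this is 2(2m^2 + 2u^2 + 2v^2 + 2v) + 1,
and 2m^2 + 2u^2 + 2v^2 + 2v ∈ ℤ gives the required form.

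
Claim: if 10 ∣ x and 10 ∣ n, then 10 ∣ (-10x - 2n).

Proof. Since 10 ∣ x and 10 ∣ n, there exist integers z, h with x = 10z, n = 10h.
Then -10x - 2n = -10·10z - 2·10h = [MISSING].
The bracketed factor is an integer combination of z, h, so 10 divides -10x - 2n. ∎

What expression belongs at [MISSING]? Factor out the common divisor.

10(-2h - 10z)

Each term has a factor of 10: -10·10z - 2·10h = 10·(-2h - 10z).
Since -2h - 10z is an integer, 10 ∣ (-10x - 2n).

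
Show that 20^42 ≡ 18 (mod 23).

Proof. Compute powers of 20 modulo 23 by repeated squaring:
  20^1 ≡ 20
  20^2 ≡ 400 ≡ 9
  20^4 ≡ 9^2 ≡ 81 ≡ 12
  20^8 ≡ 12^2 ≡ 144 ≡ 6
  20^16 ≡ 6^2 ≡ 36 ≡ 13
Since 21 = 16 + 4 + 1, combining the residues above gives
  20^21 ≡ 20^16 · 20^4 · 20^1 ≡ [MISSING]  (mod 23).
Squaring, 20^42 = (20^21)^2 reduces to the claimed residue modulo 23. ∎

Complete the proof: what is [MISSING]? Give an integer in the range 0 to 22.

Multiply the listed residues: 13 · 12 · 20 = 156 → 3120.
Reducing modulo 23: 3120 = 135·23 + 15, so 20^21 ≡ 15.

15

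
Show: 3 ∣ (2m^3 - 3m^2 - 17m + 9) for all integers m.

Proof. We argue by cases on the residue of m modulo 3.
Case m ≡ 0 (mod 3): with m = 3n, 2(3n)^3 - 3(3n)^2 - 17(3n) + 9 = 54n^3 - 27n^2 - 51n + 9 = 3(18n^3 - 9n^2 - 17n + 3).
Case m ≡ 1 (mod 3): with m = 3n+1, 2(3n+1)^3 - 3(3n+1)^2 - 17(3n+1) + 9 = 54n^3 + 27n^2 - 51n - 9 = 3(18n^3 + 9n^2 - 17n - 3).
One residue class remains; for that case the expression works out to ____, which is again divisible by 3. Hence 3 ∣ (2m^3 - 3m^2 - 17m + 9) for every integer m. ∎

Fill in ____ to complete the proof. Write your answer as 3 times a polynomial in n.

Only m ≡ 2 (mod 3) is unaccounted for. Put m = 3n+2:
2(3n+2)^3 - 3(3n+2)^2 - 17(3n+2) + 9 expands to 54n^3 + 81n^2 - 15n - 21,
and factoring out 3 leaves 3(18n^3 + 27n^2 - 5n - 7).

3(18n^3 + 27n^2 - 5n - 7)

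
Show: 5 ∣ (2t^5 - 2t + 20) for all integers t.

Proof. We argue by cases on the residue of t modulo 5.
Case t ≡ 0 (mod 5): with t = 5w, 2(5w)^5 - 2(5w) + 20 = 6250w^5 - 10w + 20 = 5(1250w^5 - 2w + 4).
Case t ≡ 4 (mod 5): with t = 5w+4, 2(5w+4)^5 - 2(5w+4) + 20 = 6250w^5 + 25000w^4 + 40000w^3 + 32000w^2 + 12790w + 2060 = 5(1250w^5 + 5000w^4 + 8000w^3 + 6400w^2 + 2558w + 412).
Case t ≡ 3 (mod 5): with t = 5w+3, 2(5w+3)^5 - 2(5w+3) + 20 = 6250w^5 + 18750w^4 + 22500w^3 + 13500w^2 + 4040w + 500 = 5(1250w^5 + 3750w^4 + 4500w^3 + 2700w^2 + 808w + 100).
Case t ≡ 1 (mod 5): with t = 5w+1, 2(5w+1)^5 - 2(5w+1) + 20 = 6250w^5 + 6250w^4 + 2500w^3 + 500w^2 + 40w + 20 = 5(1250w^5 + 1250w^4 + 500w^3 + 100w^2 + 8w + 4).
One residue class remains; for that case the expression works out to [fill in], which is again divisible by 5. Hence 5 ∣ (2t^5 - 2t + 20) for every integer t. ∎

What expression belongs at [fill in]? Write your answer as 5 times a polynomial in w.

The residues treated are {0, 4, 3, 1}, so the missing case is t ≡ 2 (mod 5); write t = 5w+2.
Then 2(5w+2)^5 - 2(5w+2) + 20 = 6250w^5 + 12500w^4 + 10000w^3 + 4000w^2 + 790w + 80 = 5(1250w^5 + 2500w^4 + 2000w^3 + 800w^2 + 158w + 16).

5(1250w^5 + 2500w^4 + 2000w^3 + 800w^2 + 158w + 16)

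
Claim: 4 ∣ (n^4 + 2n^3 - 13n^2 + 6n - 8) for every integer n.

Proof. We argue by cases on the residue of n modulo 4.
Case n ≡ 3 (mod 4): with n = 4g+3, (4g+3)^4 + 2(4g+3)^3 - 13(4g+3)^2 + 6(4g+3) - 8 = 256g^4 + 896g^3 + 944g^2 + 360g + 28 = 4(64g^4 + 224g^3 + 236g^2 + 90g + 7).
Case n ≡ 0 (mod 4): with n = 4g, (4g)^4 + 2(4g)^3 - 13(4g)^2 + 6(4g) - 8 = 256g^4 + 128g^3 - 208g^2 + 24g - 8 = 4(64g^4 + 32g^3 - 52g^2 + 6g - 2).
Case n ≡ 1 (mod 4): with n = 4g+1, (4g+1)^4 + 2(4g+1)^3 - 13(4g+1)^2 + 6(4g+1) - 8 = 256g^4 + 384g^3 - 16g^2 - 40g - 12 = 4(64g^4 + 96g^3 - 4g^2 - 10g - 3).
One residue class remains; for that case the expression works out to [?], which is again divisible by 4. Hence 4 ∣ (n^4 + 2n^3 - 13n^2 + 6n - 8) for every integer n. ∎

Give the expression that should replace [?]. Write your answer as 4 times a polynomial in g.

4(64g^4 + 160g^3 + 92g^2 + 10g - 4)

The residues treated are {3, 0, 1}, so the missing case is n ≡ 2 (mod 4); write n = 4g+2.
Then (4g+2)^4 + 2(4g+2)^3 - 13(4g+2)^2 + 6(4g+2) - 8 = 256g^4 + 640g^3 + 368g^2 + 40g - 16 = 4(64g^4 + 160g^3 + 92g^2 + 10g - 4).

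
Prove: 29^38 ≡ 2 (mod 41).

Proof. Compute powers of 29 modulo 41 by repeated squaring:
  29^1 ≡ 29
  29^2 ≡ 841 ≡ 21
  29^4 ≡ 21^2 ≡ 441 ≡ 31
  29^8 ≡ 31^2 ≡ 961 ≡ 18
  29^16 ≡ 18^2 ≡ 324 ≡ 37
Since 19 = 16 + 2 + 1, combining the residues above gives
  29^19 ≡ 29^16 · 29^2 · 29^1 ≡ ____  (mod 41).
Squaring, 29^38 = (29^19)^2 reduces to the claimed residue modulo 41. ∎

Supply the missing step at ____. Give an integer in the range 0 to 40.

24

29^16 · 29^2 · 29^1 ≡ 37 · 21 · 29 = 22533.
22533 mod 41 = 24, so 29^19 ≡ 24 (mod 41).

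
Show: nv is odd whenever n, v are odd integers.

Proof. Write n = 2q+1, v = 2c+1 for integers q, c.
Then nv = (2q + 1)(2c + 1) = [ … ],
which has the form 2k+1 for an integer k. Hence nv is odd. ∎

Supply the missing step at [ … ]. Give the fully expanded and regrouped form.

2(2cq + c + q) + 1

Expanding: (2q + 1)(2c + 1) = 4cq + 2c + 2q + 1.
Every term except the constant is even, so this is 2(2cq + c + q) + 1,
and 2cq + c + q ∈ ℤ gives the required form.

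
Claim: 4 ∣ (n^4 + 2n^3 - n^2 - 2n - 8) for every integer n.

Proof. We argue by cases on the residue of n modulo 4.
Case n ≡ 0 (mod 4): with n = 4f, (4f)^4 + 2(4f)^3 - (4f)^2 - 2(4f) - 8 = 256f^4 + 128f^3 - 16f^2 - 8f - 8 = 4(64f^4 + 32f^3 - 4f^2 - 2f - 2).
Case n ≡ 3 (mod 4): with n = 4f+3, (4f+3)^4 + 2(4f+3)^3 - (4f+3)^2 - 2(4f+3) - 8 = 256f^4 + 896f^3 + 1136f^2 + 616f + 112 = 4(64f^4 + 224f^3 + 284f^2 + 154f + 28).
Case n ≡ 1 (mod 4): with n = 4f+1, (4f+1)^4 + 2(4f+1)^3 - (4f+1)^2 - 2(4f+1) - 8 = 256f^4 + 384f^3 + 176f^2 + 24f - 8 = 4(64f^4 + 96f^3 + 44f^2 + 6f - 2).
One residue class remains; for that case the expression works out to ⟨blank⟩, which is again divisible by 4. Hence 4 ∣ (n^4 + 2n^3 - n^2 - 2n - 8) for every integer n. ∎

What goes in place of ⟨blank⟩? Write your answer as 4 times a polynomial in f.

4(64f^4 + 160f^3 + 140f^2 + 50f + 4)

The residues treated are {0, 3, 1}, so the missing case is n ≡ 2 (mod 4); write n = 4f+2.
Then (4f+2)^4 + 2(4f+2)^3 - (4f+2)^2 - 2(4f+2) - 8 = 256f^4 + 640f^3 + 560f^2 + 200f + 16 = 4(64f^4 + 160f^3 + 140f^2 + 50f + 4).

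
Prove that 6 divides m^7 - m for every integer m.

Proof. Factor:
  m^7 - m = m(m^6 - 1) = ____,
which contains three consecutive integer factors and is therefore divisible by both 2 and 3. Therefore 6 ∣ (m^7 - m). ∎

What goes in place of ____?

m^6 - 1 = (m^2 - 1)(m^4 + m^2 + 1), and m^2 - 1 = (m-1)(m+1).
So m(m^6 - 1) = (m - 1)m(m + 1)(m^4 + m^2 + 1).

(m - 1)m(m + 1)(m^4 + m^2 + 1)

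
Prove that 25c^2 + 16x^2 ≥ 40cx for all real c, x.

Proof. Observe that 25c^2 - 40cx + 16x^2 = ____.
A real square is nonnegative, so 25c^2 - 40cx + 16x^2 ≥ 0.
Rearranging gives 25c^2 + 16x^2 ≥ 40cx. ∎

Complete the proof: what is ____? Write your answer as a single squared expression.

25c^2 - 40cx + 16x^2 is a perfect-square trinomial: the outer terms are (5c)^2 and (4x)^2, and the cross term is -2·5c·4x.
So 25c^2 - 40cx + 16x^2 = (5c - 4x)^2 ≥ 0.

(5c - 4x)^2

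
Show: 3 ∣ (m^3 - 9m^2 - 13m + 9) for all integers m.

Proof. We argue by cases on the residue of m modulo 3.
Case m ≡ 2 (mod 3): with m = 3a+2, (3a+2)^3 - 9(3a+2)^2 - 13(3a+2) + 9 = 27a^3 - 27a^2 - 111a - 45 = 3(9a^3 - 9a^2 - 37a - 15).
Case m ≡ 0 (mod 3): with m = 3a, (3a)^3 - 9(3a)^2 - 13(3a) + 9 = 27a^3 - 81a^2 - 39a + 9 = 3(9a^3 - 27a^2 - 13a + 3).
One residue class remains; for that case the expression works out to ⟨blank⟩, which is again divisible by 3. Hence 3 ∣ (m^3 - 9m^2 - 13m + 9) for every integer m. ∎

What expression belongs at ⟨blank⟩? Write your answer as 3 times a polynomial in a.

Only m ≡ 1 (mod 3) is unaccounted for. Put m = 3a+1:
(3a+1)^3 - 9(3a+1)^2 - 13(3a+1) + 9 expands to 27a^3 - 54a^2 - 84a - 12,
and factoring out 3 leaves 3(9a^3 - 18a^2 - 28a - 4).

3(9a^3 - 18a^2 - 28a - 4)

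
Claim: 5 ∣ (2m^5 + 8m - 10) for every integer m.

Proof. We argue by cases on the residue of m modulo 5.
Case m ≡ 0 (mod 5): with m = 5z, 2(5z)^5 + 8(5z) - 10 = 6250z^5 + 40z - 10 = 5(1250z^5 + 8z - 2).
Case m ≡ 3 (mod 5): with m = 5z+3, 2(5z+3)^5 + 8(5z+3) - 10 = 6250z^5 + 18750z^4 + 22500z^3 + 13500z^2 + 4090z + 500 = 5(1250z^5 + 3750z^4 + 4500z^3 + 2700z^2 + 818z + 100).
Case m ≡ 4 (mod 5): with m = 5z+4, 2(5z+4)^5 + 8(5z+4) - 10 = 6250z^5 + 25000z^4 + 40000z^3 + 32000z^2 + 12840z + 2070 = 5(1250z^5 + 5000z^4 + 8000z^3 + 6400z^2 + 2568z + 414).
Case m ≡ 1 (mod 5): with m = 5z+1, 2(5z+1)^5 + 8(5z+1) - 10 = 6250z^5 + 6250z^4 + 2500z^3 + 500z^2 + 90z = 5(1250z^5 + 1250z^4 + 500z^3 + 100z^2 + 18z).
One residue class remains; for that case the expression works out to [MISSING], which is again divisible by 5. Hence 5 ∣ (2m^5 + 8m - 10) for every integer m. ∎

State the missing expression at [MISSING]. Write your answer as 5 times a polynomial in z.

5(1250z^5 + 2500z^4 + 2000z^3 + 800z^2 + 168z + 14)

The residues treated are {0, 3, 4, 1}, so the missing case is m ≡ 2 (mod 5); write m = 5z+2.
Then 2(5z+2)^5 + 8(5z+2) - 10 = 6250z^5 + 12500z^4 + 10000z^3 + 4000z^2 + 840z + 70 = 5(1250z^5 + 2500z^4 + 2000z^3 + 800z^2 + 168z + 14).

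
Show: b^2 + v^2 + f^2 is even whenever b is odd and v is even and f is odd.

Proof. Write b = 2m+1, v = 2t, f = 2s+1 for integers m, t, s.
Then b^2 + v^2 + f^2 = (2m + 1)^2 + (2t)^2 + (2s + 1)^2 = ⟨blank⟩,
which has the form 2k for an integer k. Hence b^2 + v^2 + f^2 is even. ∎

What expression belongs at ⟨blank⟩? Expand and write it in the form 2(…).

2(2m^2 + 2m + 2s^2 + 2s + 2t^2 + 1)

(2m + 1)^2 + (2t)^2 + (2s + 1)^2 = 4m^2 + 4m + 4s^2 + 4s + 4t^2 + 2
= 2(2m^2 + 2m + 2s^2 + 2s + 2t^2 + 1).
Since 2m^2 + 2m + 2s^2 + 2s + 2t^2 + 1 is an integer, the sum of squares is of the form 2k for an integer k.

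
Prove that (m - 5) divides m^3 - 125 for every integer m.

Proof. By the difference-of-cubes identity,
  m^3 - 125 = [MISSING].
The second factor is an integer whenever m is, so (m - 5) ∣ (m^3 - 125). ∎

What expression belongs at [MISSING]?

(m - 5)(m^2 + 5m + 25)

a^3 - b^3 = (a - b)(a^2 + ab + b^2). With a = m, b = 5:
m^3 - 125 = (m - 5)(m^2 + 5m + 25).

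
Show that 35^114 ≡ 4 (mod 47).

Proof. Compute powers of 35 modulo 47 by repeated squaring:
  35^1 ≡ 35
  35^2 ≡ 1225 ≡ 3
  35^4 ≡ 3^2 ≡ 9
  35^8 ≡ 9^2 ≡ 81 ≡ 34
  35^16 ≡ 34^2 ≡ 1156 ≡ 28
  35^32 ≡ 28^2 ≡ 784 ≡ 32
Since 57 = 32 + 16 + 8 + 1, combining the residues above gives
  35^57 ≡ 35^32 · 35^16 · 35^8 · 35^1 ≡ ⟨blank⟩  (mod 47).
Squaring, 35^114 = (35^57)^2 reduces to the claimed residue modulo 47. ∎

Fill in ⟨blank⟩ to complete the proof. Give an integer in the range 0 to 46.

Multiply the listed residues: 32 · 28 · 34 · 35 = 896 → 30464 → 1066240.
Reducing modulo 47: 1066240 = 22685·47 + 45, so 35^57 ≡ 45.

45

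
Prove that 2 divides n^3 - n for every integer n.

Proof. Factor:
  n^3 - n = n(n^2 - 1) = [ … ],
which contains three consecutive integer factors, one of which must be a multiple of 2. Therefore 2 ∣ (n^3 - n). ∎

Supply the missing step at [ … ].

(n - 1)n(n + 1)

n(n^2 - 1) = n(n - 1)(n + 1) = (n - 1)n(n + 1).
These three factors are consecutive integers, so their product is divisible by 2.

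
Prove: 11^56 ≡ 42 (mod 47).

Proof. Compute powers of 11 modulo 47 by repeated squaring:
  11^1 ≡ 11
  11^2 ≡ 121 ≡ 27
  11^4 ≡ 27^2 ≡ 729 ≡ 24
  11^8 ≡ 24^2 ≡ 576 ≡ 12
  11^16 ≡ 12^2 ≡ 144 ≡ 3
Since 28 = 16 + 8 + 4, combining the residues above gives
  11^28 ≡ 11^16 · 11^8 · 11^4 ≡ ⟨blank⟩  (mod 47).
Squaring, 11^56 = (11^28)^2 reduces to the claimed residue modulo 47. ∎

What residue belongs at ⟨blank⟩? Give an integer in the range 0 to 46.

11^16 · 11^8 · 11^4 ≡ 3 · 12 · 24 = 864.
864 mod 47 = 18, so 11^28 ≡ 18 (mod 47).

18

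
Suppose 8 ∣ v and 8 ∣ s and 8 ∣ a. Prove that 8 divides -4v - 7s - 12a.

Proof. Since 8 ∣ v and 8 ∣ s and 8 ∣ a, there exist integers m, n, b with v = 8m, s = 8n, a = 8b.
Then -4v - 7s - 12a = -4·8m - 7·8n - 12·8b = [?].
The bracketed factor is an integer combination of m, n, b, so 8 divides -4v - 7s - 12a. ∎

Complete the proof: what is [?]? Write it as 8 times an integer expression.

Each term has a factor of 8: -4·8m - 7·8n - 12·8b = 8·(-12b - 4m - 7n).
Since -12b - 4m - 7n is an integer, 8 ∣ (-4v - 7s - 12a).

8(-12b - 4m - 7n)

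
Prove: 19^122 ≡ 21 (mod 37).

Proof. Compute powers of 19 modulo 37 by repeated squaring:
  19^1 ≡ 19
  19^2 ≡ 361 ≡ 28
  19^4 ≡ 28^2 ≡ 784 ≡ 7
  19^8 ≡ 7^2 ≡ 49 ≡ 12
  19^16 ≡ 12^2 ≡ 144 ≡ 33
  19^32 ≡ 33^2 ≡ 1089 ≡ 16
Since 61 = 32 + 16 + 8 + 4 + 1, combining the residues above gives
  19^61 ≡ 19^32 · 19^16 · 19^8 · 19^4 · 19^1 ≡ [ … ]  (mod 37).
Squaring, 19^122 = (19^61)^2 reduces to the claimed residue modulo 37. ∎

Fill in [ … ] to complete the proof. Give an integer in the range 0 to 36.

Multiply the listed residues: 16 · 33 · 12 · 7 · 19 = 528 → 6336 → 44352 → 842688.
Reducing modulo 37: 842688 = 22775·37 + 13, so 19^61 ≡ 13.

13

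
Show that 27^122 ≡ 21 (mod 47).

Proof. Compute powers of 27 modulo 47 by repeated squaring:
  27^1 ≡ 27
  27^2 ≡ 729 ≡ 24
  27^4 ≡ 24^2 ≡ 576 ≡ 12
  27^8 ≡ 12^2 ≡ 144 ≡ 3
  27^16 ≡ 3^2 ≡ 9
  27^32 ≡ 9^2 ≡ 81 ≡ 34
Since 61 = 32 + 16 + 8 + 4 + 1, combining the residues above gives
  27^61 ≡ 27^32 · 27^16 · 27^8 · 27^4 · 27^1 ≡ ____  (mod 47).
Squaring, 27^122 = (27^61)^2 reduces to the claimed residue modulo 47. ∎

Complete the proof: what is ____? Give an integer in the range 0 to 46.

16

27^32 · 27^16 · 27^8 · 27^4 · 27^1 ≡ 34 · 9 · 3 · 12 · 27 = 297432.
297432 mod 47 = 16, so 27^61 ≡ 16 (mod 47).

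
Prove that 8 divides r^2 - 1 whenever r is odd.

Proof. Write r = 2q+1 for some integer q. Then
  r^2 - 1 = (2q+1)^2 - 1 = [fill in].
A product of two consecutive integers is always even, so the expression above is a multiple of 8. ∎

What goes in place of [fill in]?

(2q+1)^2 - 1 = 4q^2 + 4q + 1 - 1 = 4q^2 + 4q = 4q(q+1).
Since q and q+1 are consecutive, q(q+1) is even, and 4·(even) is a multiple of 8.

4q(q + 1)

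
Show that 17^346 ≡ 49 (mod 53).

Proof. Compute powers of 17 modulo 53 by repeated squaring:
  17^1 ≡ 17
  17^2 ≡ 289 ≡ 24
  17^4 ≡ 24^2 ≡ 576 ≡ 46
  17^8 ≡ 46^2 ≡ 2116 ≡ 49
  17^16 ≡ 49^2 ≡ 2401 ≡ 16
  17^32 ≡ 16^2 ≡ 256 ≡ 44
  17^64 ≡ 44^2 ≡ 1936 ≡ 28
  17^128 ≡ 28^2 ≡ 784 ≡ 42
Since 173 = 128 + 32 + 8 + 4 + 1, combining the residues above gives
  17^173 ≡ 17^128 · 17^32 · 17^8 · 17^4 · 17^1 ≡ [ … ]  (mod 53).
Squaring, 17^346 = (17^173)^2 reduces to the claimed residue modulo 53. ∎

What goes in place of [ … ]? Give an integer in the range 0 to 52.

7

Multiply the listed residues: 42 · 44 · 49 · 46 · 17 = 1848 → 90552 → 4165392 → 70811664.
Reducing modulo 53: 70811664 = 1336069·53 + 7, so 17^173 ≡ 7.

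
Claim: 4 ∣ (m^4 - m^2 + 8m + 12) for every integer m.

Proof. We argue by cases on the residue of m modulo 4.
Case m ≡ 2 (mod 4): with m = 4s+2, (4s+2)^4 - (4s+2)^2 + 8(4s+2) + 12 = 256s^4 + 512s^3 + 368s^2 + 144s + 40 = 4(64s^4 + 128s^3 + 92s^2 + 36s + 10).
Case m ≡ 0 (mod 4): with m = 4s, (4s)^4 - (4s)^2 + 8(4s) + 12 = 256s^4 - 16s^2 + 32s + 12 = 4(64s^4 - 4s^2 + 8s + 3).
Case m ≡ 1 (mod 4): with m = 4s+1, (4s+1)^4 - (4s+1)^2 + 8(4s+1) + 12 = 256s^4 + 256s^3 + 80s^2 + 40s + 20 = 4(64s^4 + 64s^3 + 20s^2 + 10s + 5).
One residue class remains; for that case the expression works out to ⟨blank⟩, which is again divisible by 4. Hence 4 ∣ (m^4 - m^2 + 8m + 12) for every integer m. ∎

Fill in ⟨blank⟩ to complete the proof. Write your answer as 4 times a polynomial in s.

The residues treated are {2, 0, 1}, so the missing case is m ≡ 3 (mod 4); write m = 4s+3.
Then (4s+3)^4 - (4s+3)^2 + 8(4s+3) + 12 = 256s^4 + 768s^3 + 848s^2 + 440s + 108 = 4(64s^4 + 192s^3 + 212s^2 + 110s + 27).

4(64s^4 + 192s^3 + 212s^2 + 110s + 27)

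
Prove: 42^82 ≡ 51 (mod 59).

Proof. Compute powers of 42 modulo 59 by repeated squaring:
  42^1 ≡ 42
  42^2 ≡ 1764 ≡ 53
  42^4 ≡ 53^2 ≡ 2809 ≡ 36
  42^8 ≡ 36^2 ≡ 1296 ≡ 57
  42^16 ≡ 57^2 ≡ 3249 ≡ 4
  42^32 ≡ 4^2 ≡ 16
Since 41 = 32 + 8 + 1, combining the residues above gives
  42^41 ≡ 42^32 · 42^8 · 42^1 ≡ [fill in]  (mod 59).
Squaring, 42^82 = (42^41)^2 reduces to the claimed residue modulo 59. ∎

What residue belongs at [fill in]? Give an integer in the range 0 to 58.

13

Multiply the listed residues: 16 · 57 · 42 = 912 → 38304.
Reducing modulo 59: 38304 = 649·59 + 13, so 42^41 ≡ 13.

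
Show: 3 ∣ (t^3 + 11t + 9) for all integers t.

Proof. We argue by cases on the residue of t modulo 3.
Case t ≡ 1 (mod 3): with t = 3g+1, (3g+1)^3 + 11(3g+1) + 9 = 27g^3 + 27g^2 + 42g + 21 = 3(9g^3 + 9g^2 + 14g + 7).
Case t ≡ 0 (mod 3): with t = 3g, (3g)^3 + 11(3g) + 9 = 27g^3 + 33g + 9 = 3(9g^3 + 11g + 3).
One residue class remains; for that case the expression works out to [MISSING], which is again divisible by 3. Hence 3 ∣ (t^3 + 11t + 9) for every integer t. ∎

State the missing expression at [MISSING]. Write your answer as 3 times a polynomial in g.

3(9g^3 + 18g^2 + 23g + 13)

The residues treated are {1, 0}, so the missing case is t ≡ 2 (mod 3); write t = 3g+2.
Then (3g+2)^3 + 11(3g+2) + 9 = 27g^3 + 54g^2 + 69g + 39 = 3(9g^3 + 18g^2 + 23g + 13).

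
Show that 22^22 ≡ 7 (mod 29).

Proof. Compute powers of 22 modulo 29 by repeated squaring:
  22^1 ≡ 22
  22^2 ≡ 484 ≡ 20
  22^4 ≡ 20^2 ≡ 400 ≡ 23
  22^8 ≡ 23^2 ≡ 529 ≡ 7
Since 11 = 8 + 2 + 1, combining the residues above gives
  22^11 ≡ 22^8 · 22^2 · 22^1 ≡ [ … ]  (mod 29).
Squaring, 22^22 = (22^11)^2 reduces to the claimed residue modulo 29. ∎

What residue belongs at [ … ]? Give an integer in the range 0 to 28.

6

Multiply the listed residues: 7 · 20 · 22 = 140 → 3080.
Reducing modulo 29: 3080 = 106·29 + 6, so 22^11 ≡ 6.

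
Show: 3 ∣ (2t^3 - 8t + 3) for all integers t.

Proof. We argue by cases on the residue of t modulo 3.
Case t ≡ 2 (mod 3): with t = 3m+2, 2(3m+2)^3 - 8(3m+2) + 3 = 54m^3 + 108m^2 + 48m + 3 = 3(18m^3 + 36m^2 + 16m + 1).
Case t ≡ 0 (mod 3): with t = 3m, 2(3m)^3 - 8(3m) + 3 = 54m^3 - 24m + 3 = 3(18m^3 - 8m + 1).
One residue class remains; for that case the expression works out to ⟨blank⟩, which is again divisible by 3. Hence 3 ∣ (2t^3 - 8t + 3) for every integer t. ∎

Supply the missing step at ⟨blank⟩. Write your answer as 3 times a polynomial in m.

3(18m^3 + 18m^2 - 2m - 1)

Only t ≡ 1 (mod 3) is unaccounted for. Put t = 3m+1:
2(3m+1)^3 - 8(3m+1) + 3 expands to 54m^3 + 54m^2 - 6m - 3,
and factoring out 3 leaves 3(18m^3 + 18m^2 - 2m - 1).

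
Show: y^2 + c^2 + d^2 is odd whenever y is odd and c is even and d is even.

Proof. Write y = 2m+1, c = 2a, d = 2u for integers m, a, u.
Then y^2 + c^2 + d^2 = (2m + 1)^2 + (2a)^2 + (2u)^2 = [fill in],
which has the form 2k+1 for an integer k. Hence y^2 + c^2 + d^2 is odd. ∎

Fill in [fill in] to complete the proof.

(2m + 1)^2 + (2a)^2 + (2u)^2 = 4a^2 + 4m^2 + 4m + 4u^2 + 1
= 2(2a^2 + 2m^2 + 2m + 2u^2) + 1.
Since 2a^2 + 2m^2 + 2m + 2u^2 is an integer, the sum of squares is of the form 2k+1 for an integer k.

2(2a^2 + 2m^2 + 2m + 2u^2) + 1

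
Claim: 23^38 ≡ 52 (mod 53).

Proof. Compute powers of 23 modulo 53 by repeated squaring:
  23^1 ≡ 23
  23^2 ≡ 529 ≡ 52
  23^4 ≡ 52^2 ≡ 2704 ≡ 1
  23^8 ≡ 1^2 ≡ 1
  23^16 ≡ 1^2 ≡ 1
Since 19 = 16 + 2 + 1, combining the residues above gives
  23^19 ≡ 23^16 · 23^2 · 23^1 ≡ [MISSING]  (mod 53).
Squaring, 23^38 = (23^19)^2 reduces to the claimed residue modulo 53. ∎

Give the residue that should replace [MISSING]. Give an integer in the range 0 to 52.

30

Multiply the listed residues: 1 · 52 · 23 = 52 → 1196.
Reducing modulo 53: 1196 = 22·53 + 30, so 23^19 ≡ 30.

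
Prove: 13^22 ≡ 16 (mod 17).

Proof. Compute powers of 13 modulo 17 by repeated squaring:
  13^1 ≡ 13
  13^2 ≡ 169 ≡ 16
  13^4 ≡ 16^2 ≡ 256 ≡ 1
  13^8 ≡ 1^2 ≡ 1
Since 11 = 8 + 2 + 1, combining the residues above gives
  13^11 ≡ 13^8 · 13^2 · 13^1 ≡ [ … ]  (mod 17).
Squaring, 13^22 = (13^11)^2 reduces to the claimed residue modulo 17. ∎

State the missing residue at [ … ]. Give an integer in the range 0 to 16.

Multiply the listed residues: 1 · 16 · 13 = 16 → 208.
Reducing modulo 17: 208 = 12·17 + 4, so 13^11 ≡ 4.

4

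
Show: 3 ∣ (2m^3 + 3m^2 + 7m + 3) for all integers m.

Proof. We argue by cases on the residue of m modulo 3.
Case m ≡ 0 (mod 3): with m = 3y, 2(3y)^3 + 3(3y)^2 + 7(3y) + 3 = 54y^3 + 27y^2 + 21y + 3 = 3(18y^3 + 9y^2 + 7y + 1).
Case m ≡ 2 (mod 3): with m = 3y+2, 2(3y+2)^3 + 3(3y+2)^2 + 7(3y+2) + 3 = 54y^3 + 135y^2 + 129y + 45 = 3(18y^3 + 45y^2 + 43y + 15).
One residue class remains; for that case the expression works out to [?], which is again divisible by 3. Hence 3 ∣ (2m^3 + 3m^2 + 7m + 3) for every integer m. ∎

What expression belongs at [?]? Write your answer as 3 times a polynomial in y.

3(18y^3 + 27y^2 + 19y + 5)

The residues treated are {0, 2}, so the missing case is m ≡ 1 (mod 3); write m = 3y+1.
Then 2(3y+1)^3 + 3(3y+1)^2 + 7(3y+1) + 3 = 54y^3 + 81y^2 + 57y + 15 = 3(18y^3 + 27y^2 + 19y + 5).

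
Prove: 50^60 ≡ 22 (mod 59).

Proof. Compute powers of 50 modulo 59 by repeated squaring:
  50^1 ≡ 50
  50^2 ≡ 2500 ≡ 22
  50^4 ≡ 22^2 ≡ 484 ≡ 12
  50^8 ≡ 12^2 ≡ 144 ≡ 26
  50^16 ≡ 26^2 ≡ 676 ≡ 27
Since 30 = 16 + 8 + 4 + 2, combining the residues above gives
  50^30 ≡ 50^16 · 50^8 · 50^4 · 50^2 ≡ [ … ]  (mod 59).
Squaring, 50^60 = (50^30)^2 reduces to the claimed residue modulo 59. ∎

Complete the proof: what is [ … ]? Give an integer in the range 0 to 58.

9

Multiply the listed residues: 27 · 26 · 12 · 22 = 702 → 8424 → 185328.
Reducing modulo 59: 185328 = 3141·59 + 9, so 50^30 ≡ 9.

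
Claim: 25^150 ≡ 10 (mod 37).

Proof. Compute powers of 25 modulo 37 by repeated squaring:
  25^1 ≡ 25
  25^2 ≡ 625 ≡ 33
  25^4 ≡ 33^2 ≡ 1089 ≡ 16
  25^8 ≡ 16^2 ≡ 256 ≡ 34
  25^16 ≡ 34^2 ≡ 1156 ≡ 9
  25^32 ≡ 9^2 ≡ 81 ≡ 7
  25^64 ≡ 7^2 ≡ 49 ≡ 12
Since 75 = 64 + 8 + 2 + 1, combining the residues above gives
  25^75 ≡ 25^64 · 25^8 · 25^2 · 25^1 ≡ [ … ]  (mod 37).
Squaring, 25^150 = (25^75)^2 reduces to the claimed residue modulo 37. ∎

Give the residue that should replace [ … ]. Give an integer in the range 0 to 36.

11

25^64 · 25^8 · 25^2 · 25^1 ≡ 12 · 34 · 33 · 25 = 336600.
336600 mod 37 = 11, so 25^75 ≡ 11 (mod 37).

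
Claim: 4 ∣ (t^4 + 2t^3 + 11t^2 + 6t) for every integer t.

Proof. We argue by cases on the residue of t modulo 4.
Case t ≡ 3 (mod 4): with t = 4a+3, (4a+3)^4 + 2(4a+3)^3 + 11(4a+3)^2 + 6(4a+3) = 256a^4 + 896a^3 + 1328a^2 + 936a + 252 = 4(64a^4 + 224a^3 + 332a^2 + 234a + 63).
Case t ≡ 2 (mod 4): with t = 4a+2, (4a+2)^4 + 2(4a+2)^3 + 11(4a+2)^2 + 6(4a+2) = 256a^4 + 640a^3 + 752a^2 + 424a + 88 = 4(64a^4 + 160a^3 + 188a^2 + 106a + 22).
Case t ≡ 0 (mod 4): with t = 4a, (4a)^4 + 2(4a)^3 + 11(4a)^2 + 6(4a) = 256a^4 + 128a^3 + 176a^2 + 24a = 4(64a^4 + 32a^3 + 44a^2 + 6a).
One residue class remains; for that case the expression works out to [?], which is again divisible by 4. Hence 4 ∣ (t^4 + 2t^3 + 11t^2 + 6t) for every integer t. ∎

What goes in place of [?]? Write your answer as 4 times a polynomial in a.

4(64a^4 + 96a^3 + 92a^2 + 38a + 5)

The residues treated are {3, 2, 0}, so the missing case is t ≡ 1 (mod 4); write t = 4a+1.
Then (4a+1)^4 + 2(4a+1)^3 + 11(4a+1)^2 + 6(4a+1) = 256a^4 + 384a^3 + 368a^2 + 152a + 20 = 4(64a^4 + 96a^3 + 92a^2 + 38a + 5).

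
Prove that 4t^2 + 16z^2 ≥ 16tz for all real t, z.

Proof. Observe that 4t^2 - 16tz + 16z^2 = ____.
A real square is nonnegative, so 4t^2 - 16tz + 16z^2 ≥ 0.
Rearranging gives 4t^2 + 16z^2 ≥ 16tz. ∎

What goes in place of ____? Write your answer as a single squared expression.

(2t - 4z)^2

The leading and trailing coefficients are 2^2 and 4^2, and 16 = 2·2·4, so the trinomial is (2t - 4z)^2.
Hence 4t^2 - 16tz + 16z^2 ≥ 0.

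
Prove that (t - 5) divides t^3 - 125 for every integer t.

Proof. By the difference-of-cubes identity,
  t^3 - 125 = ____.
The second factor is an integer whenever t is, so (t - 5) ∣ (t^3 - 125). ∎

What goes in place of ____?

(t - 5)(t^2 + 5t + 25)

a^3 - b^3 = (a - b)(a^2 + ab + b^2). With a = t, b = 5:
t^3 - 125 = (t - 5)(t^2 + 5t + 25).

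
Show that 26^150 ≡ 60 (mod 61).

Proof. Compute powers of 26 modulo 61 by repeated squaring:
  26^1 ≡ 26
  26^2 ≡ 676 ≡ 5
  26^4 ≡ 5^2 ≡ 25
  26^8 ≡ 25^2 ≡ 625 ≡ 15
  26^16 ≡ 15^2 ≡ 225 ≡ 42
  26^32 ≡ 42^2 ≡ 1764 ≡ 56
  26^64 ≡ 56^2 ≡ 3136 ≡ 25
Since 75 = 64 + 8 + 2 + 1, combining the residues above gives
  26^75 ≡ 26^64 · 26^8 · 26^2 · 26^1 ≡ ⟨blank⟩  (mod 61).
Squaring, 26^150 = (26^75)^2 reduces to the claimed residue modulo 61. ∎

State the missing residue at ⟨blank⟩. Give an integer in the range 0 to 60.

Multiply the listed residues: 25 · 15 · 5 · 26 = 375 → 1875 → 48750.
Reducing modulo 61: 48750 = 799·61 + 11, so 26^75 ≡ 11.

11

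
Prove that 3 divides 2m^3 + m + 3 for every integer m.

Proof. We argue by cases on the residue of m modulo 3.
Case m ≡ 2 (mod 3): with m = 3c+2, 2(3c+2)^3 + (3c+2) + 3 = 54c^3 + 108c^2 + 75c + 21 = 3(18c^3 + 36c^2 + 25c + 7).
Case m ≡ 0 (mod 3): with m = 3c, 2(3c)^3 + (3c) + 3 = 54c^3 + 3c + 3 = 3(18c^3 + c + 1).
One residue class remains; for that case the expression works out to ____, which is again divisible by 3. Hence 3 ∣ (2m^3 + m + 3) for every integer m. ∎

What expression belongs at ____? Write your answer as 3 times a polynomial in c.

The residues treated are {2, 0}, so the missing case is m ≡ 1 (mod 3); write m = 3c+1.
Then 2(3c+1)^3 + (3c+1) + 3 = 54c^3 + 54c^2 + 21c + 6 = 3(18c^3 + 18c^2 + 7c + 2).

3(18c^3 + 18c^2 + 7c + 2)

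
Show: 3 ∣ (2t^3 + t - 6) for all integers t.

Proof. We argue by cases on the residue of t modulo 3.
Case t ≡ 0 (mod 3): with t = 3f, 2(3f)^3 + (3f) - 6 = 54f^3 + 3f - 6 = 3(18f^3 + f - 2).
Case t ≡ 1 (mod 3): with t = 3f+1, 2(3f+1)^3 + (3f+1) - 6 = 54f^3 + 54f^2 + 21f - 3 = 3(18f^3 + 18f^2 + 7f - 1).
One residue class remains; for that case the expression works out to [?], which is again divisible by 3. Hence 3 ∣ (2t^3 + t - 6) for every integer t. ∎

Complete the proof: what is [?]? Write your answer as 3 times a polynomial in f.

The residues treated are {0, 1}, so the missing case is t ≡ 2 (mod 3); write t = 3f+2.
Then 2(3f+2)^3 + (3f+2) - 6 = 54f^3 + 108f^2 + 75f + 12 = 3(18f^3 + 36f^2 + 25f + 4).

3(18f^3 + 36f^2 + 25f + 4)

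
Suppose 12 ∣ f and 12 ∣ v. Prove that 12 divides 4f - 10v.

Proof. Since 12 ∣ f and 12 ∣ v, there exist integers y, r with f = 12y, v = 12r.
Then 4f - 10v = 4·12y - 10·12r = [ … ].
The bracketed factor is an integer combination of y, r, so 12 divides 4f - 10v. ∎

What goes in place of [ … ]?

12(-10r + 4y)

Each term has a factor of 12: 4·12y - 10·12r = 12·(-10r + 4y).
Since -10r + 4y is an integer, 12 ∣ (4f - 10v).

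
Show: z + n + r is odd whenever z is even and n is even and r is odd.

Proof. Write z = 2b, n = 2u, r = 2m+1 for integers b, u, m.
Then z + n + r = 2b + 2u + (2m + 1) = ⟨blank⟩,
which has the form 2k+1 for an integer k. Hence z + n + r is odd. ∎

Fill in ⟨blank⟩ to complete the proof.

2b + 2u + (2m + 1) = 2b + 2m + 2u + 1
= 2(b + m + u) + 1.
Since b + m + u is an integer, the sum is of the form 2k+1 for an integer k.

2(b + m + u) + 1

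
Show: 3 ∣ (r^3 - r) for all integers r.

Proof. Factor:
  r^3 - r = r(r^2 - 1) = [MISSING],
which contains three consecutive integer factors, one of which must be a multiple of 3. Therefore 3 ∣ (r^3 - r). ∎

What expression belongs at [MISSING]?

r(r^2 - 1) = r(r - 1)(r + 1) = (r - 1)r(r + 1).
These three factors are consecutive integers, so their product is divisible by 3.

(r - 1)r(r + 1)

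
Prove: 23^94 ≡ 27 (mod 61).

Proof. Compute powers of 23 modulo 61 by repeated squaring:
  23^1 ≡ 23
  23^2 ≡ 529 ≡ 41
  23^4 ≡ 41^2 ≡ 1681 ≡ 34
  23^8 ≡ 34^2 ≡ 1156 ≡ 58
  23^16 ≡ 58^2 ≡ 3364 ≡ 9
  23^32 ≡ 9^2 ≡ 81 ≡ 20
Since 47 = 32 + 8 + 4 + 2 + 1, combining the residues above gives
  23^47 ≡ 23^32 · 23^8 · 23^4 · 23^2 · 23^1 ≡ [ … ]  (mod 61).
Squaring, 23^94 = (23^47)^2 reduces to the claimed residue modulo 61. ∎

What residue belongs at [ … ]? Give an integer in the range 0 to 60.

Multiply the listed residues: 20 · 58 · 34 · 41 · 23 = 1160 → 39440 → 1617040 → 37191920.
Reducing modulo 61: 37191920 = 609703·61 + 37, so 23^47 ≡ 37.

37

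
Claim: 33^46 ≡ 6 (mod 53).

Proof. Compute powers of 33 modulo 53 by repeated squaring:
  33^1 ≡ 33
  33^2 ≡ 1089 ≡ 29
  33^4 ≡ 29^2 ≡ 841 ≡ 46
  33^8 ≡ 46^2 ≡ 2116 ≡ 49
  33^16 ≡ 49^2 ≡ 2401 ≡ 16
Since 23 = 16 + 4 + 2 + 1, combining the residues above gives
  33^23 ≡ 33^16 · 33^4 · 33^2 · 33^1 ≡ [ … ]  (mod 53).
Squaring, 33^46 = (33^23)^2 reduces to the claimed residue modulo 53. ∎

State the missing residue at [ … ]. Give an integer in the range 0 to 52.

35

33^16 · 33^4 · 33^2 · 33^1 ≡ 16 · 46 · 29 · 33 = 704352.
704352 mod 53 = 35, so 33^23 ≡ 35 (mod 53).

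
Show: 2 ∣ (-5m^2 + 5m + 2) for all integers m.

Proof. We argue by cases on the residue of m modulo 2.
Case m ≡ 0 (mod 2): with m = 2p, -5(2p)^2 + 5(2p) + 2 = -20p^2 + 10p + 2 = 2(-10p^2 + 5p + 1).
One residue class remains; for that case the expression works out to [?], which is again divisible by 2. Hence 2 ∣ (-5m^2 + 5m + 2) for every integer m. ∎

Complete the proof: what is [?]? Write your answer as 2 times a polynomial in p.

2(-10p^2 - 5p + 1)

The residues treated are {0}, so the missing case is m ≡ 1 (mod 2); write m = 2p+1.
Then -5(2p+1)^2 + 5(2p+1) + 2 = -20p^2 - 10p + 2 = 2(-10p^2 - 5p + 1).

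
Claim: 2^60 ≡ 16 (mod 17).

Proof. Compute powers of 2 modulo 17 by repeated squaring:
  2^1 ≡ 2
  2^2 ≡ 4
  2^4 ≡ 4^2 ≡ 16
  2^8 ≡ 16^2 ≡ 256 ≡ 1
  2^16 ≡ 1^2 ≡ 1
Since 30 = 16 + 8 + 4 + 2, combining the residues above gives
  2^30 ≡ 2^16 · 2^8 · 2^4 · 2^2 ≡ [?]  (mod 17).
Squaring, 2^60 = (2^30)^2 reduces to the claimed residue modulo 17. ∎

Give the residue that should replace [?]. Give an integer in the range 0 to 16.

2^16 · 2^8 · 2^4 · 2^2 ≡ 1 · 1 · 16 · 4 = 64.
64 mod 17 = 13, so 2^30 ≡ 13 (mod 17).

13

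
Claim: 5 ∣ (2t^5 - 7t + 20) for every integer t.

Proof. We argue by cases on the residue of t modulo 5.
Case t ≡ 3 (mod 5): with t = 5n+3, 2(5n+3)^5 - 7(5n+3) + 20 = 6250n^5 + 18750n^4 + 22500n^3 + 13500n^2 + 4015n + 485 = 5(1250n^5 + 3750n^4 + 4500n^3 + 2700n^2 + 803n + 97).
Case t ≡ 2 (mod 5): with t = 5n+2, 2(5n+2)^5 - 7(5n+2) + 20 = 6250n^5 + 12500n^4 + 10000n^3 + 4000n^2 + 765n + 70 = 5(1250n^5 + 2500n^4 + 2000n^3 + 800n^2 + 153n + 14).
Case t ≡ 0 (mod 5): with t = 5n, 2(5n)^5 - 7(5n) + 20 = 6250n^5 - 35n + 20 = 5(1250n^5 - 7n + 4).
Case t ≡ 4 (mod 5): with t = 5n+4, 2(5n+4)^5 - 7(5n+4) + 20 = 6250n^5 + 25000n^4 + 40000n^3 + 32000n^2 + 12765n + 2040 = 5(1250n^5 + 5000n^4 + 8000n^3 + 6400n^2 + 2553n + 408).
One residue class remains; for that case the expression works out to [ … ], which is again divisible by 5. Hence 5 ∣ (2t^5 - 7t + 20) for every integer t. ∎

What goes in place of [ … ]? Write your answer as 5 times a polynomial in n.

Only t ≡ 1 (mod 5) is unaccounted for. Put t = 5n+1:
2(5n+1)^5 - 7(5n+1) + 20 expands to 6250n^5 + 6250n^4 + 2500n^3 + 500n^2 + 15n + 15,
and factoring out 5 leaves 5(1250n^5 + 1250n^4 + 500n^3 + 100n^2 + 3n + 3).

5(1250n^5 + 1250n^4 + 500n^3 + 100n^2 + 3n + 3)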